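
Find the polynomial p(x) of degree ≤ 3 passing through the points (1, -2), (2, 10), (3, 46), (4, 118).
2*x**3 - 2*x - 2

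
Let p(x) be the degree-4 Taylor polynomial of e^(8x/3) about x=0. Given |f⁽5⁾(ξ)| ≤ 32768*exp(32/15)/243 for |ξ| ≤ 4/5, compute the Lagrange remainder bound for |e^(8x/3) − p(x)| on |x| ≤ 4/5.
4194304*exp(32/15)/11390625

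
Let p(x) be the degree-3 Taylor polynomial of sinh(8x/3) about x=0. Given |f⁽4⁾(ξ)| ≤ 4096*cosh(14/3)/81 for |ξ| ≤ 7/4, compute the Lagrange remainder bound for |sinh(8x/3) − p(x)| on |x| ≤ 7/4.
4802*cosh(14/3)/243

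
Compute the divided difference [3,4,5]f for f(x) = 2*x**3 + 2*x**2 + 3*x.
26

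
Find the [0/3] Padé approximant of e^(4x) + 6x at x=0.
1/(-2552*x**3/3 + 92*x**2 - 10*x + 1)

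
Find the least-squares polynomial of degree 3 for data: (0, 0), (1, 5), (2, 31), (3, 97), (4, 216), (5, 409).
-1/63 + (-34/189)x + (146/63)x² + (76/27)x³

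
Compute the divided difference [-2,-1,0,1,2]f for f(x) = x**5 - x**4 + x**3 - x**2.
-1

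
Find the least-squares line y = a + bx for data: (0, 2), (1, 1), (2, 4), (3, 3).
a = 8/5, b = 3/5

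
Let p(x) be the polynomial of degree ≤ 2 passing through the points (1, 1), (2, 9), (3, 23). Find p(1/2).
-3/4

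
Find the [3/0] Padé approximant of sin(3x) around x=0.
-9*x**3/2 + 3*x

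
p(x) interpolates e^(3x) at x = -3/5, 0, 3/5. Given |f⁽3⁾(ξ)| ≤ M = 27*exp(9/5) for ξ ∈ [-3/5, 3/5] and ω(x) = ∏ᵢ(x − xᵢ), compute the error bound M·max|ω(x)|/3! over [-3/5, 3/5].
27*sqrt(3)*exp(9/5)/125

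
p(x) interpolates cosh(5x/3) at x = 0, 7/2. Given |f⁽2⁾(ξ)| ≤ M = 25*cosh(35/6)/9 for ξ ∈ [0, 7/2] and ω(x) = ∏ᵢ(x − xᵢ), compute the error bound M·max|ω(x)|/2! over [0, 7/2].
1225*cosh(35/6)/288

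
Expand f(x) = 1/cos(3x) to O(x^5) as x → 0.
1 + 9*x**2/2 + 135*x**4/8 + O(x**5)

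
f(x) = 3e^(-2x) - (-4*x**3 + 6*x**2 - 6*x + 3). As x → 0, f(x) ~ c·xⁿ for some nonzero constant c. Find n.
4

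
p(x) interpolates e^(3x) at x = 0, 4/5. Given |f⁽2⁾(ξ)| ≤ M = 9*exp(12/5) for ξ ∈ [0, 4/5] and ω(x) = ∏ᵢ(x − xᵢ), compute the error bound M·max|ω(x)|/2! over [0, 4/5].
18*exp(12/5)/25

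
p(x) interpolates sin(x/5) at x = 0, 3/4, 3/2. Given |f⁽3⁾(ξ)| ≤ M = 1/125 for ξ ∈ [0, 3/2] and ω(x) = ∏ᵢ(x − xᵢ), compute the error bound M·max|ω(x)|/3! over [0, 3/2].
sqrt(3)/8000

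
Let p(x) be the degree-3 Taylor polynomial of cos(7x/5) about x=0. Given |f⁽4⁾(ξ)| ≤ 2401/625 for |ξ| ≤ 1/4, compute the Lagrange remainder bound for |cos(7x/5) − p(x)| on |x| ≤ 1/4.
2401/3840000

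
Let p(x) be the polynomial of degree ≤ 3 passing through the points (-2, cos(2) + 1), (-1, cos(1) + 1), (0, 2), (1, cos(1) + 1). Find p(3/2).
-19/16 - 5*cos(2)/16 + 7*cos(1)/2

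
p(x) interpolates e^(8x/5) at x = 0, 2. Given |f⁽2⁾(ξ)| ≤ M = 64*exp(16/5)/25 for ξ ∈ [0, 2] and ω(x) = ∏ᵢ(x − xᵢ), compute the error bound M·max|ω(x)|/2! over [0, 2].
32*exp(16/5)/25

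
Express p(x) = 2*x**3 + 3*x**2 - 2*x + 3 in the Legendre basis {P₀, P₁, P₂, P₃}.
(4)P₀ + (-4/5)P₁ + (2)P₂ + (4/5)P₃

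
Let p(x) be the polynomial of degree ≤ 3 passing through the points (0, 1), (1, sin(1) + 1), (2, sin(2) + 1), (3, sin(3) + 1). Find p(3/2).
-sin(3)/16 + 9*sin(1)/16 + 9*sin(2)/16 + 1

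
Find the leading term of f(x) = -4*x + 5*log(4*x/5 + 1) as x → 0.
-8*x**2/5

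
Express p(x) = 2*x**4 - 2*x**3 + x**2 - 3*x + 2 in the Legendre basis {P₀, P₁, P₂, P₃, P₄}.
(41/15)P₀ + (-21/5)P₁ + (38/21)P₂ + (-4/5)P₃ + (16/35)P₄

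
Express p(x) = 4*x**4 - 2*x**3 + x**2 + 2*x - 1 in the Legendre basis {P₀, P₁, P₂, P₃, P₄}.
(2/15)P₀ + (4/5)P₁ + (62/21)P₂ + (-4/5)P₃ + (32/35)P₄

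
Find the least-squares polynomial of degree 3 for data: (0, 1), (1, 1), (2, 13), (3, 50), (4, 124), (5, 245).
139/126 + (-2221/756)x + (73/126)x² + (211/108)x³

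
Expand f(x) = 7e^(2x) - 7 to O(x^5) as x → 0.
14*x + 14*x**2 + 28*x**3/3 + 14*x**4/3 + O(x**5)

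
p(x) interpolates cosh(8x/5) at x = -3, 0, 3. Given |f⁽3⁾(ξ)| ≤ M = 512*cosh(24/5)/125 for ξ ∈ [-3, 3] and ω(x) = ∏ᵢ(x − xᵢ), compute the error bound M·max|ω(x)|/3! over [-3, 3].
512*sqrt(3)*cosh(24/5)/125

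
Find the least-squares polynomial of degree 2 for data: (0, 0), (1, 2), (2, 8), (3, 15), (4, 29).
6/35 + (-3/70)x + (25/14)x²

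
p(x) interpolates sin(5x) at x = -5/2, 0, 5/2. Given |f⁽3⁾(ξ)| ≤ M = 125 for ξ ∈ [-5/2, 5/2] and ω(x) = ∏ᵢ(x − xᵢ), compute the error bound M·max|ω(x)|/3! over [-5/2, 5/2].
15625*sqrt(3)/216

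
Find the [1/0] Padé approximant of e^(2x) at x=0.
2*x + 1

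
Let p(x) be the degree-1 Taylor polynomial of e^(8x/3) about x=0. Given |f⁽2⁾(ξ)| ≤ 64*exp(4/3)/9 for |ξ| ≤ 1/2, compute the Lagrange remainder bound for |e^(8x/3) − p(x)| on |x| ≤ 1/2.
8*exp(4/3)/9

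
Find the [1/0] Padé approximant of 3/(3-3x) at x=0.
x + 1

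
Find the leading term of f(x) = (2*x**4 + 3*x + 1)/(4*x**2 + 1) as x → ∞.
x**2/2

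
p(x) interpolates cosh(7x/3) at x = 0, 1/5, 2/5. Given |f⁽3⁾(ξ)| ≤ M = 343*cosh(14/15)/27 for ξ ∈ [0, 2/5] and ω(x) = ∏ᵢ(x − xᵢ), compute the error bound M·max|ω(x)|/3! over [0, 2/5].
343*sqrt(3)*cosh(14/15)/91125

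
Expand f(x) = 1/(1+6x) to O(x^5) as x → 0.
1 - 6*x + 36*x**2 - 216*x**3 + 1296*x**4 + O(x**5)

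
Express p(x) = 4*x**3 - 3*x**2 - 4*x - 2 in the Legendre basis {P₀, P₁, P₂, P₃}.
(-3)P₀ + (-8/5)P₁ + (-2)P₂ + (8/5)P₃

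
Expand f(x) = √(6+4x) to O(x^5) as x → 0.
sqrt(6) + sqrt(6)*x/3 - sqrt(6)*x**2/18 + sqrt(6)*x**3/54 - 5*sqrt(6)*x**4/648 + O(x**5)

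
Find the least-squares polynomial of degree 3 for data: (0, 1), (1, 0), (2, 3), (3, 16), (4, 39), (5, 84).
6/7 + (-29/42)x + (-5/7)x² + (5/6)x³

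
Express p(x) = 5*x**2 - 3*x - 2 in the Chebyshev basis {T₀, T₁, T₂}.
(1/2)T₀ + (-3)T₁ + (5/2)T₂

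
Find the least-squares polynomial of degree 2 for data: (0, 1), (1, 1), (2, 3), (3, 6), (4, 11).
34/35 + (-9/14)x + (11/14)x²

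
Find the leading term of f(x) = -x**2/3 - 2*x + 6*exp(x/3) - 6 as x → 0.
x**3/27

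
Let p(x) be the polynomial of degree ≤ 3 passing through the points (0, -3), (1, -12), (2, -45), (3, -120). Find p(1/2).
-45/8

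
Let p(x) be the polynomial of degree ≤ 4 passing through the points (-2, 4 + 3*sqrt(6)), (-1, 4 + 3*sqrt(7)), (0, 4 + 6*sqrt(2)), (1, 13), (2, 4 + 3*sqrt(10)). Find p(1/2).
-15*sqrt(7)/32 - 15*sqrt(10)/128 + 9*sqrt(6)/128 + 135*sqrt(2)/32 + 263/32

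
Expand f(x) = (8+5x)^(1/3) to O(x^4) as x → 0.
2 + 5*x/12 - 25*x**2/288 + 625*x**3/20736 + O(x**4)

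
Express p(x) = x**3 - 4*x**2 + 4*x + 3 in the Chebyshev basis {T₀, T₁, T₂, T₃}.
T₀ + (19/4)T₁ + (-2)T₂ + (1/4)T₃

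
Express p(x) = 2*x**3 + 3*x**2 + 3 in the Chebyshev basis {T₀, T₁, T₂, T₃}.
(9/2)T₀ + (3/2)T₁ + (3/2)T₂ + (1/2)T₃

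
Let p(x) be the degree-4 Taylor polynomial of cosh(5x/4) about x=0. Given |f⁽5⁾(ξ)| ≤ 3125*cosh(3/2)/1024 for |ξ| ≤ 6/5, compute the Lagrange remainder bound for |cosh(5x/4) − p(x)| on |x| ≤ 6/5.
81*cosh(3/2)/1280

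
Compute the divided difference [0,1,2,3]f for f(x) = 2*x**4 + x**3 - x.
13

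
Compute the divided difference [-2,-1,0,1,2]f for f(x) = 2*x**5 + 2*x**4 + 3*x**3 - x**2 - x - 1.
2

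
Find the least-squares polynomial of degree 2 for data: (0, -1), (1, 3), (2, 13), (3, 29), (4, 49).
-41/35 + (61/35)x + (19/7)x²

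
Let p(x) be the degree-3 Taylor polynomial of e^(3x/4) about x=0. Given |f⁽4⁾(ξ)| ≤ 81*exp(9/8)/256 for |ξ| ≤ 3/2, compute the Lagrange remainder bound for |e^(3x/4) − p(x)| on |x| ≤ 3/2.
2187*exp(9/8)/32768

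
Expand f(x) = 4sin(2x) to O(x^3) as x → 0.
8*x + O(x**3)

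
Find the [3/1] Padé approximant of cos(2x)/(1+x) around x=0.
(2*x**3/3 - 4*x**2/3 - 2*x/3 + 1)/(x/3 + 1)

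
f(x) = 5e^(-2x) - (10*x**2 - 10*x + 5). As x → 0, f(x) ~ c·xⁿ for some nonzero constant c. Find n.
3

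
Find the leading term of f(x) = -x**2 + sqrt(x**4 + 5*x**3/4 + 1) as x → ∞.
5*x/8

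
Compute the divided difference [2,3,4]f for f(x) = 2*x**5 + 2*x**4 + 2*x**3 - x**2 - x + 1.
697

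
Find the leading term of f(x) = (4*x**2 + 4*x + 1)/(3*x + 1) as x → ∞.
4*x/3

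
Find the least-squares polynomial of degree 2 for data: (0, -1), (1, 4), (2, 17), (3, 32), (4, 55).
-41/35 + (22/7)x + (19/7)x²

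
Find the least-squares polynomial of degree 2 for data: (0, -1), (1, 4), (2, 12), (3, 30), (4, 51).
-4/5 + x + (3)x²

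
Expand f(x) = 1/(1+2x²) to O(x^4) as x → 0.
1 - 2*x**2 + O(x**4)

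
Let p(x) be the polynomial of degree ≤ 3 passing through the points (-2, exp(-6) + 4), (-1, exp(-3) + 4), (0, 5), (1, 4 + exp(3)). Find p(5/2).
5*(-25*exp(6) - 7 + 27*exp(3) + 21*exp(9))*exp(-6)/16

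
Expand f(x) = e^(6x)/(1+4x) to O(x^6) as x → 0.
1 + 2*x + 10*x**2 - 4*x**3 + 70*x**4 - 1076*x**5/5 + O(x**6)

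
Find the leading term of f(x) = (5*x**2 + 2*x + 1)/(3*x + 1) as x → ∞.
5*x/3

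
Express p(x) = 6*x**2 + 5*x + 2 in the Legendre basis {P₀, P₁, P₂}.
(4)P₀ + (5)P₁ + (4)P₂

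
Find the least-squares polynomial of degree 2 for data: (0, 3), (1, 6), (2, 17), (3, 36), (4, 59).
93/35 + (17/35)x + (24/7)x²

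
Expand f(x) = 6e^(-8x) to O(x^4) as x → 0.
6 - 48*x + 192*x**2 - 512*x**3 + O(x**4)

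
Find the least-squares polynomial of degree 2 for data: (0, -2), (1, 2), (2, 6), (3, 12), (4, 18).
-68/35 + (23/7)x + (3/7)x²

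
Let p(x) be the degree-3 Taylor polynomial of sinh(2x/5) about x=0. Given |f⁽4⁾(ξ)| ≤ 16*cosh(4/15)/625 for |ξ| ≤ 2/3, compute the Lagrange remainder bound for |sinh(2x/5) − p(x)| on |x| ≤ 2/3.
32*cosh(4/15)/151875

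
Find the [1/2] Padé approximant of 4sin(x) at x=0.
4*x/(x**2/6 + 1)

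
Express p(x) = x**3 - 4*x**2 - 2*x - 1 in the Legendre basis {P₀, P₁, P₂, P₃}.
(-7/3)P₀ + (-7/5)P₁ + (-8/3)P₂ + (2/5)P₃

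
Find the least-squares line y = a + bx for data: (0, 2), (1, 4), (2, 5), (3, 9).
a = 17/10, b = 11/5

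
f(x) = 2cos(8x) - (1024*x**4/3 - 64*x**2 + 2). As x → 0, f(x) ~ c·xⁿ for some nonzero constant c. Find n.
6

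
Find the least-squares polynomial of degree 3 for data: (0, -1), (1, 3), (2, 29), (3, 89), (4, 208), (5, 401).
-151/126 + (175/108)x + (16/63)x² + (335/108)x³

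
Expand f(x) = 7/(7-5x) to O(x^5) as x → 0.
1 + 5*x/7 + 25*x**2/49 + 125*x**3/343 + 625*x**4/2401 + O(x**5)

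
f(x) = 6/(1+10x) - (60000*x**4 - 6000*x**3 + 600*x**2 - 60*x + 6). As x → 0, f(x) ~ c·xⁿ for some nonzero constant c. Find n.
5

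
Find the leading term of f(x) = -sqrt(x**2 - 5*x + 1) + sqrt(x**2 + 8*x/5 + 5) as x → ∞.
33/10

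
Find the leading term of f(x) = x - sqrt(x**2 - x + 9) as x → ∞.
1/2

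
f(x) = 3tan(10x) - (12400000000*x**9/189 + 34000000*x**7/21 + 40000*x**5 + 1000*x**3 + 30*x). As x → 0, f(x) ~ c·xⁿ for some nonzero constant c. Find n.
11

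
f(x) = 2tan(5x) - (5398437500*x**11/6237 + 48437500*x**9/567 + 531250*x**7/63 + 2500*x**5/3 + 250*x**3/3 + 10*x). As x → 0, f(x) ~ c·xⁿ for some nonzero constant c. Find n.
13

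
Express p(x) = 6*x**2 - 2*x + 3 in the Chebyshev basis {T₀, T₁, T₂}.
(6)T₀ + (-2)T₁ + (3)T₂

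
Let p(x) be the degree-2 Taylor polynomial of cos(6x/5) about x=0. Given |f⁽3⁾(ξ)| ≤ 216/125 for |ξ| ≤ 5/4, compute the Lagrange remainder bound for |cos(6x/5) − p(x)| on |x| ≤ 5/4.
9/16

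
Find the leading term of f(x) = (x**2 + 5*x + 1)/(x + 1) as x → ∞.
x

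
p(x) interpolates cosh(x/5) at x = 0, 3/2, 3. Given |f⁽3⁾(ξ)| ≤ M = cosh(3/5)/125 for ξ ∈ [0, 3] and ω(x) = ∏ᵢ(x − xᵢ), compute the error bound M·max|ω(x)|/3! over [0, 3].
sqrt(3)*cosh(3/5)/1000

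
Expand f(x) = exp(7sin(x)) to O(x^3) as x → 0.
1 + 7*x + 49*x**2/2 + O(x**3)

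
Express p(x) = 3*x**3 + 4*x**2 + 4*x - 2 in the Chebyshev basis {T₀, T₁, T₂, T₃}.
(25/4)T₁ + (2)T₂ + (3/4)T₃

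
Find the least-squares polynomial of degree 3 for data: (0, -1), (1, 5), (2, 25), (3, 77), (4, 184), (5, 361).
-17/18 + (4085/756)x + (-347/126)x² + (349/108)x³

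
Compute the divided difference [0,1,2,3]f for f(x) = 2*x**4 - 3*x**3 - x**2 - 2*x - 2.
9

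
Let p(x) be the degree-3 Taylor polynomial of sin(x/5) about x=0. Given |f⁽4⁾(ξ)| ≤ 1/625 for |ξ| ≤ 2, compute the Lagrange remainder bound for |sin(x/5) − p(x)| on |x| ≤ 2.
2/1875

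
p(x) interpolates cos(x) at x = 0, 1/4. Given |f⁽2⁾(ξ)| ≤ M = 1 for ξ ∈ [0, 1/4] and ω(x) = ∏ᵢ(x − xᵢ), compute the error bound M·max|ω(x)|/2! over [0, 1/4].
1/128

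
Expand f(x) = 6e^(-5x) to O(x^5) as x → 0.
6 - 30*x + 75*x**2 - 125*x**3 + 625*x**4/4 + O(x**5)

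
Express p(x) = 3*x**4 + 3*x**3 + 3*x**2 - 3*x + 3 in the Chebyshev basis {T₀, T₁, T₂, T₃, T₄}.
(45/8)T₀ + (-3/4)T₁ + (3)T₂ + (3/4)T₃ + (3/8)T₄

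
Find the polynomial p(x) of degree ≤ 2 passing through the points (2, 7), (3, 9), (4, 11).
2*x + 3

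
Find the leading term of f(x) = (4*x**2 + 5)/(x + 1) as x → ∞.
4*x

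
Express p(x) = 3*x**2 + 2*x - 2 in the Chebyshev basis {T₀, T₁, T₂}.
(-1/2)T₀ + (2)T₁ + (3/2)T₂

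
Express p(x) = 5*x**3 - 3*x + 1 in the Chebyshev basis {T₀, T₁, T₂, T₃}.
T₀ + (3/4)T₁ + (5/4)T₃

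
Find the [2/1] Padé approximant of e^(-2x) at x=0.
(2*x**2/3 - 4*x/3 + 1)/(2*x/3 + 1)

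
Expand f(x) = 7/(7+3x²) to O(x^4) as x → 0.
1 - 3*x**2/7 + O(x**4)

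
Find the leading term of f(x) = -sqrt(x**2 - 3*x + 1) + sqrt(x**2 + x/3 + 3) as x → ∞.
5/3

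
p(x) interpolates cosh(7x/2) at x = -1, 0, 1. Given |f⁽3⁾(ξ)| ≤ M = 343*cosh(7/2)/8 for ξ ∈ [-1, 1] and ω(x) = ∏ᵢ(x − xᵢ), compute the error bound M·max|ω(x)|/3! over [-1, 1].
343*sqrt(3)*cosh(7/2)/216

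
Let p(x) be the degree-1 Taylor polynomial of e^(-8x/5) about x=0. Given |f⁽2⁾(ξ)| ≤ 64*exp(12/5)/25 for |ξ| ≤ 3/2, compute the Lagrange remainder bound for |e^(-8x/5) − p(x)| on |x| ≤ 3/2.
72*exp(12/5)/25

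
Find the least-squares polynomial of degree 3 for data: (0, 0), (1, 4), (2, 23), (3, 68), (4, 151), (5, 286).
-13/126 + (1087/756)x + (58/63)x² + (221/108)x³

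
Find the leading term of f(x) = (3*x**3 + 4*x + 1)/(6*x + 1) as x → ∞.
x**2/2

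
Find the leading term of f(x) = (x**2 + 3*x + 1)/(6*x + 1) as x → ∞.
x/6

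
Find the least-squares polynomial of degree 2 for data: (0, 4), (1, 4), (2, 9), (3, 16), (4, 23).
122/35 + (3/7)x + (8/7)x²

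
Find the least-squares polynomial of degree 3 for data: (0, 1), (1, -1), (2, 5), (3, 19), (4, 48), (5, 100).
29/42 + (-353/252)x + (-17/84)x² + (8/9)x³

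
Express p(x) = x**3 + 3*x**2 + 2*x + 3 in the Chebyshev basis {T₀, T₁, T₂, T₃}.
(9/2)T₀ + (11/4)T₁ + (3/2)T₂ + (1/4)T₃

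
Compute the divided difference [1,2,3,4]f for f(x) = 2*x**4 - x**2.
20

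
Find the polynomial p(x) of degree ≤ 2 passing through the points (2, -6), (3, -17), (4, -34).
-3*x**2 + 4*x - 2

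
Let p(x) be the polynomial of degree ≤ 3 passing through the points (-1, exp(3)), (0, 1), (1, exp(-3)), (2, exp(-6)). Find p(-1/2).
(-5*exp(3) + 1 + 5*(3 + exp(3))*exp(6))*exp(-6)/16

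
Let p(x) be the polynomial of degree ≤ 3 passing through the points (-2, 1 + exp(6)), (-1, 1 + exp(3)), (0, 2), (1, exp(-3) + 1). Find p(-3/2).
(1 + (11 + 15*exp(3) + 5*exp(6))*exp(3))*exp(-3)/16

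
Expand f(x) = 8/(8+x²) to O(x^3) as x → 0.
1 - x**2/8 + O(x**3)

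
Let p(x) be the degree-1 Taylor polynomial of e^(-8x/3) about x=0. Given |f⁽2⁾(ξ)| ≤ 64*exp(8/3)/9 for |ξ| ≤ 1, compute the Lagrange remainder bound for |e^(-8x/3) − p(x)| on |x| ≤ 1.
32*exp(8/3)/9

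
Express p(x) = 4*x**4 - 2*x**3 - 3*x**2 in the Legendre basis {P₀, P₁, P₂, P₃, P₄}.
(-1/5)P₀ + (-6/5)P₁ + (2/7)P₂ + (-4/5)P₃ + (32/35)P₄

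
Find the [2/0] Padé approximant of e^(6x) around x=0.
18*x**2 + 6*x + 1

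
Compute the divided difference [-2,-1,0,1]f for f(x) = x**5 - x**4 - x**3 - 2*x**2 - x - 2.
6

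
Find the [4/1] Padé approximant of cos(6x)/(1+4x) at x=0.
(54*x**4 - 18*x**2 + 1)/(4*x + 1)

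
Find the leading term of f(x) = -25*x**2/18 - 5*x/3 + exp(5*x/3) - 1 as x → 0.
125*x**3/162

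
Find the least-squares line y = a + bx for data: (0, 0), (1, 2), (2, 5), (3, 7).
a = -1/10, b = 12/5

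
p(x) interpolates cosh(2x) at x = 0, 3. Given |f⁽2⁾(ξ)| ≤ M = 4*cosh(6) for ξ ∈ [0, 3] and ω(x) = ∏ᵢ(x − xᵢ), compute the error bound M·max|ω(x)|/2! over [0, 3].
9*cosh(6)/2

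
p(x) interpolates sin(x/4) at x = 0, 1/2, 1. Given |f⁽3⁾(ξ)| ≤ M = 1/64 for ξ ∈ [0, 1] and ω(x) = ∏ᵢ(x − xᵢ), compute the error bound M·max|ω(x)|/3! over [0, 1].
sqrt(3)/13824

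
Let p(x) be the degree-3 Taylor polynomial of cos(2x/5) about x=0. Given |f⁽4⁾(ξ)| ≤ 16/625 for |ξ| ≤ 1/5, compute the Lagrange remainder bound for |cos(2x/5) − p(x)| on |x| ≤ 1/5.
2/1171875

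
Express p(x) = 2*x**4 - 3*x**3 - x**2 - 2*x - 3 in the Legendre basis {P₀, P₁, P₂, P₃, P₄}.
(-44/15)P₀ + (-19/5)P₁ + (10/21)P₂ + (-6/5)P₃ + (16/35)P₄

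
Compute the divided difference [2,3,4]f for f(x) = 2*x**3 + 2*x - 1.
18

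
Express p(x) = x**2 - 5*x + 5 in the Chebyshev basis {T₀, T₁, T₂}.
(11/2)T₀ + (-5)T₁ + (1/2)T₂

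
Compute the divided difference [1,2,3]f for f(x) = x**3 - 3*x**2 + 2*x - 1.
3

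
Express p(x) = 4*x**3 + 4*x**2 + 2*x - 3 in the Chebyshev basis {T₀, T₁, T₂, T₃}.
-T₀ + (5)T₁ + (2)T₂ + T₃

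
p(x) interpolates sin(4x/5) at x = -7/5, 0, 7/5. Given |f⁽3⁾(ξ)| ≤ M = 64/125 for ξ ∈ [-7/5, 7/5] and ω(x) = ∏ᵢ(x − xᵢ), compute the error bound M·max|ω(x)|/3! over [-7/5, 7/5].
21952*sqrt(3)/421875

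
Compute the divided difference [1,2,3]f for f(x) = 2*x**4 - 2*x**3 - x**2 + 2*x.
37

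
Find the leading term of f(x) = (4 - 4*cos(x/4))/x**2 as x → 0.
1/8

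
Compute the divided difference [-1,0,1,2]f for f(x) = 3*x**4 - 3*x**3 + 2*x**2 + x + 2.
3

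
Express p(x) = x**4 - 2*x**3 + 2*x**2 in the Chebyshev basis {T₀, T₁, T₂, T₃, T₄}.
(11/8)T₀ + (-3/2)T₁ + (3/2)T₂ + (-1/2)T₃ + (1/8)T₄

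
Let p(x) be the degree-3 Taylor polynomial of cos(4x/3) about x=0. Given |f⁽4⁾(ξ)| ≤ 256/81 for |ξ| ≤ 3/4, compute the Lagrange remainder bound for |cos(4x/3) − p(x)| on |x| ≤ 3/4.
1/24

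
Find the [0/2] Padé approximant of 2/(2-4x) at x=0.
1/(1 - 2*x)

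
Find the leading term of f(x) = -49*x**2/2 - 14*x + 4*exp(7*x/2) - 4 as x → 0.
343*x**3/12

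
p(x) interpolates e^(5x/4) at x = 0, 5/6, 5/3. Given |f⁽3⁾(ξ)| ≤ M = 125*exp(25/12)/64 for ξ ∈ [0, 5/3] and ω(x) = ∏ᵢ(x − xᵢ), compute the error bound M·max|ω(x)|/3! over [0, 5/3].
15625*sqrt(3)*exp(25/12)/373248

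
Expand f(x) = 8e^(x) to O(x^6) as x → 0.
8 + 8*x + 4*x**2 + 4*x**3/3 + x**4/3 + x**5/15 + O(x**6)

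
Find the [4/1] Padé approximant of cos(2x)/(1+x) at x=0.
(2*x**4/3 - 2*x**2 + 1)/(x + 1)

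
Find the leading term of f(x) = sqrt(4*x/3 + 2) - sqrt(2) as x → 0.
sqrt(2)*x/3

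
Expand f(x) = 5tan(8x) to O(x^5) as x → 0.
40*x + 2560*x**3/3 + O(x**5)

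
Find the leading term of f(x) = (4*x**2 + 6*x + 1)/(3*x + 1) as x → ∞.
4*x/3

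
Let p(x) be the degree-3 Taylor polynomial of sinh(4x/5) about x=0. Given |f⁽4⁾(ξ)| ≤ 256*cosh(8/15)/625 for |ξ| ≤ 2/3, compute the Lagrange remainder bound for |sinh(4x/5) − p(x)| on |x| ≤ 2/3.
512*cosh(8/15)/151875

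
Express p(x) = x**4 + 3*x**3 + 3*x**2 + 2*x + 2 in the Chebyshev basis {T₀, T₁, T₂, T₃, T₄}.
(31/8)T₀ + (17/4)T₁ + (2)T₂ + (3/4)T₃ + (1/8)T₄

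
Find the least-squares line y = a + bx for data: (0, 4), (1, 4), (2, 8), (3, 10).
a = 16/5, b = 11/5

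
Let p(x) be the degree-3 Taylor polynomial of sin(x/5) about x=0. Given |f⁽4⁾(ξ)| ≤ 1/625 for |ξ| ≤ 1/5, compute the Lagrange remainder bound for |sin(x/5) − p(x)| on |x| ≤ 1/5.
1/9375000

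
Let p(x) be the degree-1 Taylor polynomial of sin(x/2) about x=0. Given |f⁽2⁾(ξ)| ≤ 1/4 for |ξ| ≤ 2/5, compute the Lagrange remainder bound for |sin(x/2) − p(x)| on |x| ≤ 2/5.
1/50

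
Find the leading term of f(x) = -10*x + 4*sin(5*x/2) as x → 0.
-125*x**3/12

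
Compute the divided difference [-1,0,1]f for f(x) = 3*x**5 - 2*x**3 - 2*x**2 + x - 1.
-2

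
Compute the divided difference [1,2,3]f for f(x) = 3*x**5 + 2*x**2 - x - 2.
272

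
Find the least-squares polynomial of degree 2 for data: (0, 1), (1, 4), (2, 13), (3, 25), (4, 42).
29/35 + (101/70)x + (31/14)x²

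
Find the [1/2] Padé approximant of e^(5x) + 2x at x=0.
(1133*x/219 + 1)/(125*x**2/438 - 400*x/219 + 1)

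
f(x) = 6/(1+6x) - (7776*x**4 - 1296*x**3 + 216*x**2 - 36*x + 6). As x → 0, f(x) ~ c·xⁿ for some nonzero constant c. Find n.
5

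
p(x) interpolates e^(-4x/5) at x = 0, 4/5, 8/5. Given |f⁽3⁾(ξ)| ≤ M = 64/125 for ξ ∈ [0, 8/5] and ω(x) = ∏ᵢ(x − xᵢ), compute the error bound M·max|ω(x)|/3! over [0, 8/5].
4096*sqrt(3)/421875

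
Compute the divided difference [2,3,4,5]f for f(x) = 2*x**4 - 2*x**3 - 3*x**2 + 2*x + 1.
26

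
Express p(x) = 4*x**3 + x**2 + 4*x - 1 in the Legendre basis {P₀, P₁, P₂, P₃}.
(-2/3)P₀ + (32/5)P₁ + (2/3)P₂ + (8/5)P₃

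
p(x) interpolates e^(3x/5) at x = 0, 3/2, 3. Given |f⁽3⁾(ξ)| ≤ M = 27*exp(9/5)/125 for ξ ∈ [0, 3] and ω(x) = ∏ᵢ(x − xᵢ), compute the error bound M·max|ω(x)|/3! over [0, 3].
27*sqrt(3)*exp(9/5)/1000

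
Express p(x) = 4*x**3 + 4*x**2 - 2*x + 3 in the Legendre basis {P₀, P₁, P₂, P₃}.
(13/3)P₀ + (2/5)P₁ + (8/3)P₂ + (8/5)P₃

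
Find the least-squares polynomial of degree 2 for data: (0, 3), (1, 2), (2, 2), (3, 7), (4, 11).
103/35 + (-153/70)x + (15/14)x²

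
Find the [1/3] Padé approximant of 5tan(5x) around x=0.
25*x/(1 - 25*x**2/3)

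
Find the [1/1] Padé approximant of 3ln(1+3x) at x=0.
9*x/(3*x/2 + 1)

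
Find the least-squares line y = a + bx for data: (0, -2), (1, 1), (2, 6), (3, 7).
a = -9/5, b = 16/5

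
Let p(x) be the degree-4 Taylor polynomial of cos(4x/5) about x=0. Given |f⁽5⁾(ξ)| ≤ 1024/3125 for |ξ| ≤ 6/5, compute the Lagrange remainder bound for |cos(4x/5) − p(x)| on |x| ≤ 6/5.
331776/48828125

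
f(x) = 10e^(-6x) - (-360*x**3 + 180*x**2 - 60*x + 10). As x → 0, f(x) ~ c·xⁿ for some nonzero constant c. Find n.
4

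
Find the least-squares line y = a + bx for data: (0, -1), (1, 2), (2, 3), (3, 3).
a = -1/5, b = 13/10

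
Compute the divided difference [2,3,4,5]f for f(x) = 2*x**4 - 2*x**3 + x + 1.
26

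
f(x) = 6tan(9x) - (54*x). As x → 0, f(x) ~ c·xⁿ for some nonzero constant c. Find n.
3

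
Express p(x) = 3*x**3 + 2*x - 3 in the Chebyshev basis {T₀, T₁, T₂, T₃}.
(-3)T₀ + (17/4)T₁ + (3/4)T₃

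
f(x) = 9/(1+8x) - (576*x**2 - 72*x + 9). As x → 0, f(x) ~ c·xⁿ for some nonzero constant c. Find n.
3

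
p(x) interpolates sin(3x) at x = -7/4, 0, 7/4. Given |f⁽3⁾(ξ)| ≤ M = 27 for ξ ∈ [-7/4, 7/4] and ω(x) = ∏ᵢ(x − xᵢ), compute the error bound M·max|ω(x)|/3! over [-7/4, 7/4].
343*sqrt(3)/64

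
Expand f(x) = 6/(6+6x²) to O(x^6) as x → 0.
1 - x**2 + x**4 + O(x**6)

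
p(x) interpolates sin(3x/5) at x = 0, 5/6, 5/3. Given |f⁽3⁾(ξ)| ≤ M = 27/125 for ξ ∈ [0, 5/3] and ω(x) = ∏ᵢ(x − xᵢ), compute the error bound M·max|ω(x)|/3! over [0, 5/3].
sqrt(3)/216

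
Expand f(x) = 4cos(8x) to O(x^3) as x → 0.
4 - 128*x**2 + O(x**3)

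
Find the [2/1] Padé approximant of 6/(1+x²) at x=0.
6 - 6*x**2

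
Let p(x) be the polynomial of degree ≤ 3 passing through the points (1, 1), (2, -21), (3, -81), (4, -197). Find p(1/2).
27/8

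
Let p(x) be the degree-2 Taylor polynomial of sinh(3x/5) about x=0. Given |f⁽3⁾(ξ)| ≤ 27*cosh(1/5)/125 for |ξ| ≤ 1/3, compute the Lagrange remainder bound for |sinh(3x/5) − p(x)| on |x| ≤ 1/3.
cosh(1/5)/750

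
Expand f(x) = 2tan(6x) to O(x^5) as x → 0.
12*x + 144*x**3 + O(x**5)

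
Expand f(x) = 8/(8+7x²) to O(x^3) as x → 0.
1 - 7*x**2/8 + O(x**3)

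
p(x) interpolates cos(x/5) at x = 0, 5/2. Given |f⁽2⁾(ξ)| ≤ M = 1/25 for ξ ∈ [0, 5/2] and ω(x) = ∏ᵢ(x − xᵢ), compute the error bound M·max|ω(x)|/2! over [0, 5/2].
1/32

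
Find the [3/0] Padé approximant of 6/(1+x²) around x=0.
6 - 6*x**2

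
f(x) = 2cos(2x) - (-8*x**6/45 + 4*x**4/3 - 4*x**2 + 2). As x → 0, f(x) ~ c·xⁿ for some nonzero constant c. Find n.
8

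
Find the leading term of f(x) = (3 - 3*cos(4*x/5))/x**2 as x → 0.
24/25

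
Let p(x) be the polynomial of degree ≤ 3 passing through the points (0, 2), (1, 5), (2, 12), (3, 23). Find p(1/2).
3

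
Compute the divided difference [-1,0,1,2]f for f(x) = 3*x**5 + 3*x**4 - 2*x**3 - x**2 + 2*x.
19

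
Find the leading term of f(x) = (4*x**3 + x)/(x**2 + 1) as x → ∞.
4*x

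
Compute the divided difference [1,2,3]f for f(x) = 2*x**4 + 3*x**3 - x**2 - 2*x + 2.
67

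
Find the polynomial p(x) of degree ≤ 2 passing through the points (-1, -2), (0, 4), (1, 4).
-3*x**2 + 3*x + 4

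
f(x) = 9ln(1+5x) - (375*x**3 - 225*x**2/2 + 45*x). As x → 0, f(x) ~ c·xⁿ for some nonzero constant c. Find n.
4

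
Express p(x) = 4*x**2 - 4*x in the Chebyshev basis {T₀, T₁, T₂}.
(2)T₀ + (-4)T₁ + (2)T₂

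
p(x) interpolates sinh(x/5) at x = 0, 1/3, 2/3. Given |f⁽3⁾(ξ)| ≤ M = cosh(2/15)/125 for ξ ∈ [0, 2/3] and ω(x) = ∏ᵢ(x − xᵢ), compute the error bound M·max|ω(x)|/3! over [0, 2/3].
sqrt(3)*cosh(2/15)/91125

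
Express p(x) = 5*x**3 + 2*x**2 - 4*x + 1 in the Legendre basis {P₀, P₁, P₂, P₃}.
(5/3)P₀ - P₁ + (4/3)P₂ + (2)P₃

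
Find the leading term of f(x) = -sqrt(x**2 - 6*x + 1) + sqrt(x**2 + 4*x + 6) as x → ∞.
5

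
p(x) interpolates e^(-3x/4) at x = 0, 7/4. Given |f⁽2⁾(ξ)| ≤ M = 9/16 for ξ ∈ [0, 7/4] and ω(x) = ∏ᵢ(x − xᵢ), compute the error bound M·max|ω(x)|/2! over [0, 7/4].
441/2048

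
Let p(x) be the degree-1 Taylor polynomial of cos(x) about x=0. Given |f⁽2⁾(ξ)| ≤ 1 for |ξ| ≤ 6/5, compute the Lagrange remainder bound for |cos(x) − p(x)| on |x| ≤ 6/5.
18/25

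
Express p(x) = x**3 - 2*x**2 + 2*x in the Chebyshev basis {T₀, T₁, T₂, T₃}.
-T₀ + (11/4)T₁ - T₂ + (1/4)T₃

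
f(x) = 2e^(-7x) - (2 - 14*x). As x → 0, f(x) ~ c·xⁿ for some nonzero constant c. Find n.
2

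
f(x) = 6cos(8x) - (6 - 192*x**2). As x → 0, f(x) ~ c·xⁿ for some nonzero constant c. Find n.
4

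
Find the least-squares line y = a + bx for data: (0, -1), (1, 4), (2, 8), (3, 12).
a = -7/10, b = 43/10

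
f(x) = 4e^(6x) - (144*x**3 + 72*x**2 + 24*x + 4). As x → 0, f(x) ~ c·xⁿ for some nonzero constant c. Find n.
4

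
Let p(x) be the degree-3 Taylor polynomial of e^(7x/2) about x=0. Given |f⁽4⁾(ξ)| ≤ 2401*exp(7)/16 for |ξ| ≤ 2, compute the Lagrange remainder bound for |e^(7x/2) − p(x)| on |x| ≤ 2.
2401*exp(7)/24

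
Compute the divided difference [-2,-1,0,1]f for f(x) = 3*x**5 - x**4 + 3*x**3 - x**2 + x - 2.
20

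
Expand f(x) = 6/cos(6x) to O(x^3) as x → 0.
6 + 108*x**2 + O(x**3)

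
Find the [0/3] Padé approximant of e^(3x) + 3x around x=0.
1/(-333*x**3/2 + 63*x**2/2 - 6*x + 1)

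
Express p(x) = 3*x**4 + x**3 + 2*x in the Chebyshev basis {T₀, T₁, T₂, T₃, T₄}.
(9/8)T₀ + (11/4)T₁ + (3/2)T₂ + (1/4)T₃ + (3/8)T₄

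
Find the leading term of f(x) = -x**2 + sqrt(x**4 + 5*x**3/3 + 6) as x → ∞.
5*x/6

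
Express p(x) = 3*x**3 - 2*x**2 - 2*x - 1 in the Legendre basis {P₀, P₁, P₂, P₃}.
(-5/3)P₀ + (-1/5)P₁ + (-4/3)P₂ + (6/5)P₃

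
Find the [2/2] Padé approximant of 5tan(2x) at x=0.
10*x/(1 - 4*x**2/3)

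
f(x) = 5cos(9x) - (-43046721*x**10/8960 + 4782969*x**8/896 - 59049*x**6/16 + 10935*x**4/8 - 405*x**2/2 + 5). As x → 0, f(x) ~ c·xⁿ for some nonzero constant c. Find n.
12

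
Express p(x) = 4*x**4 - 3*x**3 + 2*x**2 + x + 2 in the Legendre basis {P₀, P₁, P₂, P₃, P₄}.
(52/15)P₀ + (-4/5)P₁ + (76/21)P₂ + (-6/5)P₃ + (32/35)P₄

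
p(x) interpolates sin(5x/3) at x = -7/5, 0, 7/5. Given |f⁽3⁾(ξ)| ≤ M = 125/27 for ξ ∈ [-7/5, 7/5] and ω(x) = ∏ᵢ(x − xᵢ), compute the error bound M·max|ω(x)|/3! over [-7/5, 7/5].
343*sqrt(3)/729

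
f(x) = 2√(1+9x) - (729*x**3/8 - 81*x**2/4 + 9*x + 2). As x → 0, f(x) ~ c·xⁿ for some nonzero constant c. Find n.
4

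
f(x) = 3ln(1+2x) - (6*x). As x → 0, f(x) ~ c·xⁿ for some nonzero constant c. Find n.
2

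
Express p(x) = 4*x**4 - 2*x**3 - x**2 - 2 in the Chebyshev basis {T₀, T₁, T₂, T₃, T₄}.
-T₀ + (-3/2)T₁ + (3/2)T₂ + (-1/2)T₃ + (1/2)T₄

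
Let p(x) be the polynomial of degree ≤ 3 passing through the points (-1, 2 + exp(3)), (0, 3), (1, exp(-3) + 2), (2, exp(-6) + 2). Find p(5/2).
((53 - 5*exp(3))*exp(6) - 35*exp(3) + 35)*exp(-6)/16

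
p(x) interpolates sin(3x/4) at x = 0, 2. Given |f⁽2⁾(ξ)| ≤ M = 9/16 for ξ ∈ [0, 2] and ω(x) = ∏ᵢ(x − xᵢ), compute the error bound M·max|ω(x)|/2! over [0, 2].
9/32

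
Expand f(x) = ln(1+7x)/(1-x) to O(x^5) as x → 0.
7*x - 35*x**2/2 + 581*x**3/6 - 6041*x**4/12 + O(x**5)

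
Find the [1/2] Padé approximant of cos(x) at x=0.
1/(x**2/2 + 1)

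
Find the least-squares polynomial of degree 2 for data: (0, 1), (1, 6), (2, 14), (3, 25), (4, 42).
44/35 + (167/70)x + (27/14)x²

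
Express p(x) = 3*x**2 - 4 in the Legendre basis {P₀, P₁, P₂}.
(-3)P₀ + (2)P₂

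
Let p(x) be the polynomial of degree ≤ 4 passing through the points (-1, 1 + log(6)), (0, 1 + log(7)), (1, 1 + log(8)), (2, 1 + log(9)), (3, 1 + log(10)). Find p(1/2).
1 + log(4*2**(3/32)*3**(83/128)*5**(3/128)*7**(15/32)/3)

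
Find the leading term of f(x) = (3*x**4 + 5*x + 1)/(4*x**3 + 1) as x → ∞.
3*x/4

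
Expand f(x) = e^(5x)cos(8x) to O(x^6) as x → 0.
1 + 5*x - 39*x**2/2 - 835*x**3/6 - 4879*x**4/24 + 5105*x**5/24 + O(x**6)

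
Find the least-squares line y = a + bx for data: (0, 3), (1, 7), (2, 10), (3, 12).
a = 7/2, b = 3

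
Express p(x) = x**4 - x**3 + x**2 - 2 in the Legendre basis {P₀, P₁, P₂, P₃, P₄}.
(-22/15)P₀ + (-3/5)P₁ + (26/21)P₂ + (-2/5)P₃ + (8/35)P₄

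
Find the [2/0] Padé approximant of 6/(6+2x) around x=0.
x**2/9 - x/3 + 1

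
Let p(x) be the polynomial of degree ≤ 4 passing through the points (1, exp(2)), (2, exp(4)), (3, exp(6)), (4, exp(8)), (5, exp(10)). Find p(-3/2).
(-5460*exp(6) - 8580*exp(2) + 3003 + 10010*exp(4) + 1155*exp(8))*exp(2)/128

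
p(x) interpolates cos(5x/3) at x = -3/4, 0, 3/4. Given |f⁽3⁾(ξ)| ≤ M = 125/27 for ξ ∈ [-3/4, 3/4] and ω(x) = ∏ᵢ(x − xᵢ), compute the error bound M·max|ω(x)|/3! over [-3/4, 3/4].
125*sqrt(3)/1728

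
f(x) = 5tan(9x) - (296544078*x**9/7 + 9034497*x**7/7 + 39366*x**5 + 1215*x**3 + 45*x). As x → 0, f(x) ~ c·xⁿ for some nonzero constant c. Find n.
11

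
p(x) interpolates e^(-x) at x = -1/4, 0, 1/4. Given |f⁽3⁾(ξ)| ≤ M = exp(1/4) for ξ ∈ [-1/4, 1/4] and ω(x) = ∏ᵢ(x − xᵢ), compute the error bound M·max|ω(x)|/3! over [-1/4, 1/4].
sqrt(3)*exp(1/4)/1728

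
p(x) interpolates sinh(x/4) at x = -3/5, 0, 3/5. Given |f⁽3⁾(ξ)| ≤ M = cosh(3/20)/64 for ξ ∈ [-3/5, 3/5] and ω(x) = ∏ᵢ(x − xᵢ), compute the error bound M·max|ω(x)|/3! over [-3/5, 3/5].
sqrt(3)*cosh(3/20)/8000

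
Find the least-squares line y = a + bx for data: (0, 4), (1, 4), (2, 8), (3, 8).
a = 18/5, b = 8/5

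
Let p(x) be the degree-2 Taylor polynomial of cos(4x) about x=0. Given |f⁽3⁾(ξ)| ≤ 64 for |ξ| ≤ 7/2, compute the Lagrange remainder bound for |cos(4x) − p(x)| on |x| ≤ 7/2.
1372/3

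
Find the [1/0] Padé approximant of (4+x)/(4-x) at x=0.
x/2 + 1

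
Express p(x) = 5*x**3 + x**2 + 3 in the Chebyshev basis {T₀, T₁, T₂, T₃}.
(7/2)T₀ + (15/4)T₁ + (1/2)T₂ + (5/4)T₃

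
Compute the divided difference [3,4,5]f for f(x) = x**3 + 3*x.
12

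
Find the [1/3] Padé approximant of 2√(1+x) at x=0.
(7*x/4 + 2)/(x**3/64 - x**2/16 + 3*x/8 + 1)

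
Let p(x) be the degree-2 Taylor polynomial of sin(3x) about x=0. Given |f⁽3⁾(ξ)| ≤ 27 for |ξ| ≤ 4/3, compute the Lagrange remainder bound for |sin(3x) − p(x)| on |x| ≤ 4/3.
32/3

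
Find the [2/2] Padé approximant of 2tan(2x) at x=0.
4*x/(1 - 4*x**2/3)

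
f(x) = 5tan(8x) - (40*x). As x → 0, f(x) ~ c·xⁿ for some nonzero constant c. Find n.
3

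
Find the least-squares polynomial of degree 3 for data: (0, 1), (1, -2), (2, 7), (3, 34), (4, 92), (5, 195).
29/42 + (-605/252)x + (-101/84)x² + (17/9)x³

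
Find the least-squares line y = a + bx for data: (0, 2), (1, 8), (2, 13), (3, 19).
a = 21/10, b = 28/5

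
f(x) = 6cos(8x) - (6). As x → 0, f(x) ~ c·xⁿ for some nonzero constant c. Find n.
2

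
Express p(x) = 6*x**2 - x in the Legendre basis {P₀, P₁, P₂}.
(2)P₀ - P₁ + (4)P₂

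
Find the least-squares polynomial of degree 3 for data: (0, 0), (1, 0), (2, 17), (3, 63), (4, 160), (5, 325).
-5/21 + (-1/18)x + (-155/84)x² + (107/36)x³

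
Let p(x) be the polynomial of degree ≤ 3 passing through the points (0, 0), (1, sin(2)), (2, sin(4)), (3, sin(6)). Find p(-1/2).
-35*sin(2)/16 + 21*sin(4)/16 - 5*sin(6)/16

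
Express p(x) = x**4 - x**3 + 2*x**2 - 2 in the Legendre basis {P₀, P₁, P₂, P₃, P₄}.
(-17/15)P₀ + (-3/5)P₁ + (40/21)P₂ + (-2/5)P₃ + (8/35)P₄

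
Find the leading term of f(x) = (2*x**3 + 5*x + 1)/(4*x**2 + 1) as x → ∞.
x/2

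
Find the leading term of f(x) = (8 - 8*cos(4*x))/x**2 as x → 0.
64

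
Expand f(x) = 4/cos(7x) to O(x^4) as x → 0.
4 + 98*x**2 + O(x**4)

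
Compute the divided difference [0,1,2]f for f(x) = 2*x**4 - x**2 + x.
13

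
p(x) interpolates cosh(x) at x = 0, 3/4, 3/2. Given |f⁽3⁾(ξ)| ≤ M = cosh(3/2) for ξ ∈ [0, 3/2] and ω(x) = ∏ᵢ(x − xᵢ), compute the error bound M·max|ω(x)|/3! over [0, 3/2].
sqrt(3)*cosh(3/2)/64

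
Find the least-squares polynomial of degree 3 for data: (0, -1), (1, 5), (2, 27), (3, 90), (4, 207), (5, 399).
-7/9 + (314/189)x + (25/126)x² + (167/54)x³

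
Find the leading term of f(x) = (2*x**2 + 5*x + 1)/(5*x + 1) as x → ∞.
2*x/5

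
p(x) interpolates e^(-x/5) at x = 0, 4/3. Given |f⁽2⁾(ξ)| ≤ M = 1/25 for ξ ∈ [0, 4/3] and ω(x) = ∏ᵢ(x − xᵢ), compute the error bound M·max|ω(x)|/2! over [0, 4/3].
2/225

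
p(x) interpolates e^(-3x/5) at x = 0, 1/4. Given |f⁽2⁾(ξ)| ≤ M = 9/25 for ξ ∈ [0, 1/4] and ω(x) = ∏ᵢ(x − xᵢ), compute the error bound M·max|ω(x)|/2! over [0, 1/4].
9/3200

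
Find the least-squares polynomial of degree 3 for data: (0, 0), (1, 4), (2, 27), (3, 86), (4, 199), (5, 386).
-13/126 + (1087/756)x + (-5/63)x² + (329/108)x³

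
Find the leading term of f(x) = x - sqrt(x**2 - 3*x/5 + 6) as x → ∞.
3/10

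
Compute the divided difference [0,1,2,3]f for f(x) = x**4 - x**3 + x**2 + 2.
5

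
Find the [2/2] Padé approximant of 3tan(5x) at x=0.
15*x/(1 - 25*x**2/3)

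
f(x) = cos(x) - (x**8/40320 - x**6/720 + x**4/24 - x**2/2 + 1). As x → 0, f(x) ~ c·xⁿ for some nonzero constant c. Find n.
10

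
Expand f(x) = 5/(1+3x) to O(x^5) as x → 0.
5 - 15*x + 45*x**2 - 135*x**3 + 405*x**4 + O(x**5)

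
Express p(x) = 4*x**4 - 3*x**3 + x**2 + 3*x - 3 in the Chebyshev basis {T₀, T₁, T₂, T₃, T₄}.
-T₀ + (3/4)T₁ + (5/2)T₂ + (-3/4)T₃ + (1/2)T₄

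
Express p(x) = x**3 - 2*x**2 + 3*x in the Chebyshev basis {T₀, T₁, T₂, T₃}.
-T₀ + (15/4)T₁ - T₂ + (1/4)T₃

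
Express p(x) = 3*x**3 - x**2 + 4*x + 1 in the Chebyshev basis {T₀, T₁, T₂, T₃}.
(1/2)T₀ + (25/4)T₁ + (-1/2)T₂ + (3/4)T₃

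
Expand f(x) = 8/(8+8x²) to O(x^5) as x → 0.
1 - x**2 + x**4 + O(x**5)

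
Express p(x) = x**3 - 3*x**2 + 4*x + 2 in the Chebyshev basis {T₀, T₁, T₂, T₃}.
(1/2)T₀ + (19/4)T₁ + (-3/2)T₂ + (1/4)T₃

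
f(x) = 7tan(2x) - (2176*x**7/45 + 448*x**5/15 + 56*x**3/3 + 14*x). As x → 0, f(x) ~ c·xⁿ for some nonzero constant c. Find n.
9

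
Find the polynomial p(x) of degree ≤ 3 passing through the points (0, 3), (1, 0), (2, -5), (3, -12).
-x**2 - 2*x + 3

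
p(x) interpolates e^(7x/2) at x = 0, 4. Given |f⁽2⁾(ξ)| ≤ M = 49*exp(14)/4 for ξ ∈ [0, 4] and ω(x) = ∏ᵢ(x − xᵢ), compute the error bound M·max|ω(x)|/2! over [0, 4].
49*exp(14)/2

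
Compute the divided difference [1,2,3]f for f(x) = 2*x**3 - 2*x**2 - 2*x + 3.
10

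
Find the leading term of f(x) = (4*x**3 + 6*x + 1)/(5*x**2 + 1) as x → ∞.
4*x/5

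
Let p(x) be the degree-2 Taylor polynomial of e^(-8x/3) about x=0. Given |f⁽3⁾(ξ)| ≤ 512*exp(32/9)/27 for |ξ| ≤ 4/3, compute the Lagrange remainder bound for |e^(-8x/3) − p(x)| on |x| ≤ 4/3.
16384*exp(32/9)/2187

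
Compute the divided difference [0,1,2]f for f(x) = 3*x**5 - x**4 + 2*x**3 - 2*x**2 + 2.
42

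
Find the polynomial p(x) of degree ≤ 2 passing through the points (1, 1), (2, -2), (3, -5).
4 - 3*x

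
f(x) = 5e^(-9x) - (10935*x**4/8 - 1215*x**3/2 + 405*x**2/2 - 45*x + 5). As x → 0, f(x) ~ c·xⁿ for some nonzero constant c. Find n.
5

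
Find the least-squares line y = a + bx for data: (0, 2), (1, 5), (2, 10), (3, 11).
a = 11/5, b = 16/5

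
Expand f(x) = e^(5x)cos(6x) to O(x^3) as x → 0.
1 + 5*x - 11*x**2/2 + O(x**3)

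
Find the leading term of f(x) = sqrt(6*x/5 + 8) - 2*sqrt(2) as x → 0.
3*sqrt(2)*x/20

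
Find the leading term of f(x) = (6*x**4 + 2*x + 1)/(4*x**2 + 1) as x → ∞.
3*x**2/2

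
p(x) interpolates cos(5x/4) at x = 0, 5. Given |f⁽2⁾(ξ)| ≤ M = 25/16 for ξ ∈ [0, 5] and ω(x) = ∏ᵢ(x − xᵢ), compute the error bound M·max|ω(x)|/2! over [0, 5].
625/128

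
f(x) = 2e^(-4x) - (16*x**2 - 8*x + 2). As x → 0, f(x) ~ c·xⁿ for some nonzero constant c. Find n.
3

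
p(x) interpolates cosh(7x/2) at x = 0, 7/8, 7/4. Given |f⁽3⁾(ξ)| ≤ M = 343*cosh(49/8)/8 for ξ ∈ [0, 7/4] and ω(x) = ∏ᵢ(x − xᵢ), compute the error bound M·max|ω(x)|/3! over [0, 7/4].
117649*sqrt(3)*cosh(49/8)/110592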